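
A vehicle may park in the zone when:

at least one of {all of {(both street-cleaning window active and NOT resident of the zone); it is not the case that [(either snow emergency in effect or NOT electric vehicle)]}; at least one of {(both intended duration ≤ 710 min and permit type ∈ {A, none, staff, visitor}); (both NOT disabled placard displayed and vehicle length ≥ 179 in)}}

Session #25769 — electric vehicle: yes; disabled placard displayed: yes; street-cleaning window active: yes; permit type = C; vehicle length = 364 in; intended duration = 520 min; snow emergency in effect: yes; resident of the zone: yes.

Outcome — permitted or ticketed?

Atomic conditions:
  street-cleaning window active: yes → true
  NOT resident of the zone: yes → false
  snow emergency in effect: yes → true
  NOT electric vehicle: yes → false
  intended duration ≤ 710 min: 520 ≤ 710 is true
  permit type ∈ {A, none, staff, visitor}: C is not in the set → false
  NOT disabled placard displayed: yes → false
  vehicle length ≥ 179 in: 364 ≥ 179 is true
Combine:
[1.1] true AND false = false
[1.2.1] true OR false = true
[1.2] NOT true = false
[1] false AND false = false
[2.1] true AND false = false
[2.2] false AND true = false
[2] false OR false = false
[root] false OR false = false
Overall: false → ticketed

Ticketed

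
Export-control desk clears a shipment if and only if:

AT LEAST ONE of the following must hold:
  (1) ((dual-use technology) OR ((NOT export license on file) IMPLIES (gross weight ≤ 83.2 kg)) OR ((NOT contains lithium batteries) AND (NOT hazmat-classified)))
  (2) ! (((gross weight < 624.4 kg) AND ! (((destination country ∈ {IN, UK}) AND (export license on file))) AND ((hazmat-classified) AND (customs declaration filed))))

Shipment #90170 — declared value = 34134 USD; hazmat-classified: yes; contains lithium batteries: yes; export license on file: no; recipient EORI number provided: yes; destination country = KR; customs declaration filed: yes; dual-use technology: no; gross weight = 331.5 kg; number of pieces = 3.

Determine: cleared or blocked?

Blocked

Atomic conditions:
  dual-use technology: no → false
  NOT export license on file: no → true
  gross weight ≤ 83.2 kg: 331.5 ≤ 83.2 is false
  NOT contains lithium batteries: yes → false
  NOT hazmat-classified: yes → false
  gross weight < 624.4 kg: 331.5 < 624.4 is true
  destination country ∈ {IN, UK}: KR is not in the set → false
  export license on file: no → false
  hazmat-classified: yes → true
  customs declaration filed: yes → true
Combine:
[1.2] true → false = false
[1.3] false AND false = false
[1] false OR false OR false = false
[2.1.2.1] false AND false = false
[2.1.2] NOT false = true
[2.1.3] true AND true = true
[2.1] true AND true AND true = true
[2] NOT true = false
[root] false OR false = false
Overall: false → blocked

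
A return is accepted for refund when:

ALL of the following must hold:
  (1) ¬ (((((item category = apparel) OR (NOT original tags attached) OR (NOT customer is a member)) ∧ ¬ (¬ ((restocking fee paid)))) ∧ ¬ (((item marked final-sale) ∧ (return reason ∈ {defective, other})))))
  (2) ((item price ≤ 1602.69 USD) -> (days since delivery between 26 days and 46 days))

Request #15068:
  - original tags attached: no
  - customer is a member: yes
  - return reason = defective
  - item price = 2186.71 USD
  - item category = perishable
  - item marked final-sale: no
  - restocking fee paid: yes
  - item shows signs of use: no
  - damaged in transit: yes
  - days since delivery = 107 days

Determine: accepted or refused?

Refused

Atomic conditions:
  item category = apparel: perishable == apparel is false
  NOT original tags attached: no → true
  NOT customer is a member: yes → false
  restocking fee paid: yes → true
  item marked final-sale: no → false
  return reason ∈ {defective, other}: defective is in the set → true
  item price ≤ 1602.69 USD: 2186.71 ≤ 1602.69 is false
  days since delivery between 26 days and 46 days: 107 in [26, 46] is false
Combine:
[1.1.1.1] false OR true OR false = true
[1.1.1.2.1] NOT true = false
[1.1.1.2] NOT false = true
[1.1.1] true AND true = true
[1.1.2.1] false AND true = false
[1.1.2] NOT false = true
[1.1] true AND true = true
[1] NOT true = false
[2] false → false (antecedent false ⇒ implication holds) = true
[root] false AND true = false
Overall: false → refused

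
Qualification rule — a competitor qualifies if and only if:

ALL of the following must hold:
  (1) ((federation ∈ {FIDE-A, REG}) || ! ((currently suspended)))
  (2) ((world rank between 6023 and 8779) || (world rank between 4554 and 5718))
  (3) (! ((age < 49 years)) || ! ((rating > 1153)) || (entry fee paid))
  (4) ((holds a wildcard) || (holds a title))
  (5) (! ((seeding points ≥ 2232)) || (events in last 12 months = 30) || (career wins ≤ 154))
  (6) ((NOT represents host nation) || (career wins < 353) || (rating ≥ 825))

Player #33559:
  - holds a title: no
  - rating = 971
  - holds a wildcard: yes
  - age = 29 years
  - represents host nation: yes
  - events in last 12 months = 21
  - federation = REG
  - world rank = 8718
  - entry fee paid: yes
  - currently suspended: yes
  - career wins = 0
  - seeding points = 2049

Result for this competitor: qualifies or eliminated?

Qualifies

Atomic conditions:
  federation ∈ {FIDE-A, REG}: REG is in the set → true
  currently suspended: yes → true
  world rank between 6023 and 8779: 8718 in [6023, 8779] is true
  world rank between 4554 and 5718: 8718 in [4554, 5718] is false
  age < 49 years: 29 < 49 is true
  rating > 1153: 971 > 1153 is false
  entry fee paid: yes → true
  holds a wildcard: yes → true
  holds a title: no → false
  seeding points ≥ 2232: 2049 ≥ 2232 is false
  events in last 12 months = 30: 21 == 30 is false
  career wins ≤ 154: 0 ≤ 154 is true
  NOT represents host nation: yes → false
  career wins < 353: 0 < 353 is true
  rating ≥ 825: 971 ≥ 825 is true
Combine:
[1.2] NOT true = false
[1] true OR false = true
[2] true OR false = true
[3.1] NOT true = false
[3.2] NOT false = true
[3] false OR true OR true = true
[4] true OR false = true
[5.1] NOT false = true
[5] true OR false OR true = true
[6] false OR true OR true = true
[root] true AND true AND true AND true AND true AND true = true
Overall: true → qualifies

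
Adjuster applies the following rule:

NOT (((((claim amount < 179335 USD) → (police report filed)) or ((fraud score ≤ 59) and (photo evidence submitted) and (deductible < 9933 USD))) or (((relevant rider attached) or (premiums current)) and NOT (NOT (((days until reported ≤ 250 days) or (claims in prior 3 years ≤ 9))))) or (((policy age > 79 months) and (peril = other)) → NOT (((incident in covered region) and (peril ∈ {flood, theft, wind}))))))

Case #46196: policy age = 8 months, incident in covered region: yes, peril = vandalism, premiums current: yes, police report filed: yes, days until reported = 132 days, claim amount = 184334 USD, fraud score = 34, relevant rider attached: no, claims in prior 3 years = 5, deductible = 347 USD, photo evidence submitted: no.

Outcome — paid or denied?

Atomic conditions:
  claim amount < 179335 USD: 184334 < 179335 is false
  police report filed: yes → true
  fraud score ≤ 59: 34 ≤ 59 is true
  photo evidence submitted: no → false
  deductible < 9933 USD: 347 < 9933 is true
  relevant rider attached: no → false
  premiums current: yes → true
  days until reported ≤ 250 days: 132 ≤ 250 is true
  claims in prior 3 years ≤ 9: 5 ≤ 9 is true
  policy age > 79 months: 8 > 79 is false
  peril = other: vandalism == other is false
  incident in covered region: yes → true
  peril ∈ {flood, theft, wind}: vandalism is not in the set → false
Combine:
[1.1.1] false → true (antecedent false ⇒ implication holds) = true
[1.1.2] true AND false AND true = false
[1.1] true OR false = true
[1.2.1] false OR true = true
[1.2.2.1.1] true OR true = true
[1.2.2.1] NOT true = false
[1.2.2] NOT false = true
[1.2] true AND true = true
[1.3.1] false AND false = false
[1.3.2.1] true AND false = false
[1.3.2] NOT false = true
[1.3] false → true (antecedent false ⇒ implication holds) = true
[1] true OR true OR true = true
[root] NOT true = false
Overall: false → denied

Denied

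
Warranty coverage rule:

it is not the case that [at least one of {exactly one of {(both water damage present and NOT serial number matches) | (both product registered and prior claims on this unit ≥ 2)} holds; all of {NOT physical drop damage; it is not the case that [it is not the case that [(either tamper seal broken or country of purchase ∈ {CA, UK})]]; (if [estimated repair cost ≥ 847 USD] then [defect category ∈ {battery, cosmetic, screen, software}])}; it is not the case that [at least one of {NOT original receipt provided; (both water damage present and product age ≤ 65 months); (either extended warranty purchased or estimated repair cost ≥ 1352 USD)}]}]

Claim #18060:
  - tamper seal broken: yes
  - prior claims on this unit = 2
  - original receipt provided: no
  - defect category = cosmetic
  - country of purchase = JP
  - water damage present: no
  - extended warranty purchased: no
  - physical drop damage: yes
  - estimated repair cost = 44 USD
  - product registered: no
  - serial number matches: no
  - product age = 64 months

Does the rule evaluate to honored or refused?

Honored

Atomic conditions:
  water damage present: no → false
  NOT serial number matches: no → true
  product registered: no → false
  prior claims on this unit ≥ 2: 2 ≥ 2 is true
  NOT physical drop damage: yes → false
  tamper seal broken: yes → true
  country of purchase ∈ {CA, UK}: JP is not in the set → false
  estimated repair cost ≥ 847 USD: 44 ≥ 847 is false
  defect category ∈ {battery, cosmetic, screen, software}: cosmetic is in the set → true
  NOT original receipt provided: no → true
  product age ≤ 65 months: 64 ≤ 65 is true
  extended warranty purchased: no → false
  estimated repair cost ≥ 1352 USD: 44 ≥ 1352 is false
Combine:
[1.1.1] false AND true = false
[1.1.2] false AND true = false
[1.1] exactly-one(false, false) = false
[1.2.2.1.1] true OR false = true
[1.2.2.1] NOT true = false
[1.2.2] NOT false = true
[1.2.3] false → true (antecedent false ⇒ implication holds) = true
[1.2] false AND true AND true = false
[1.3.1.2] false AND true = false
[1.3.1.3] false OR false = false
[1.3.1] true OR false OR false = true
[1.3] NOT true = false
[1] false OR false OR false = false
[root] NOT false = true
Overall: true → honored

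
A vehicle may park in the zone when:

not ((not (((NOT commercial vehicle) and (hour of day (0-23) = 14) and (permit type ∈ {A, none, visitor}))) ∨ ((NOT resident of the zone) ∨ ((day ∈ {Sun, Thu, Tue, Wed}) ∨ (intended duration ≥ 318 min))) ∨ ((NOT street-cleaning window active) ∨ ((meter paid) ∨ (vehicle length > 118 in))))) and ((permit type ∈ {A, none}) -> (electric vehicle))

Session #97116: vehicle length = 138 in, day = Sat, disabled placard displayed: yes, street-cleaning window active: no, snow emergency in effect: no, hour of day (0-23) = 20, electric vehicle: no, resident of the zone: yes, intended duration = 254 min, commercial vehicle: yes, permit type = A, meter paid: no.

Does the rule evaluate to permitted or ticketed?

Atomic conditions:
  NOT commercial vehicle: yes → false
  hour of day (0-23) = 14: 20 == 14 is false
  permit type ∈ {A, none, visitor}: A is in the set → true
  NOT resident of the zone: yes → false
  day ∈ {Sun, Thu, Tue, Wed}: Sat is not in the set → false
  intended duration ≥ 318 min: 254 ≥ 318 is false
  NOT street-cleaning window active: no → true
  meter paid: no → false
  vehicle length > 118 in: 138 > 118 is true
  permit type ∈ {A, none}: A is in the set → true
  electric vehicle: no → false
Combine:
[1.1.1.1] false AND false AND true = false
[1.1.1] NOT false = true
[1.1.2.2] false OR false = false
[1.1.2] false OR false = false
[1.1.3.2] false OR true = true
[1.1.3] true OR true = true
[1.1] true OR false OR true = true
[1] NOT true = false
[2] true → false = false
[root] false AND false = false
Overall: false → ticketed

Ticketed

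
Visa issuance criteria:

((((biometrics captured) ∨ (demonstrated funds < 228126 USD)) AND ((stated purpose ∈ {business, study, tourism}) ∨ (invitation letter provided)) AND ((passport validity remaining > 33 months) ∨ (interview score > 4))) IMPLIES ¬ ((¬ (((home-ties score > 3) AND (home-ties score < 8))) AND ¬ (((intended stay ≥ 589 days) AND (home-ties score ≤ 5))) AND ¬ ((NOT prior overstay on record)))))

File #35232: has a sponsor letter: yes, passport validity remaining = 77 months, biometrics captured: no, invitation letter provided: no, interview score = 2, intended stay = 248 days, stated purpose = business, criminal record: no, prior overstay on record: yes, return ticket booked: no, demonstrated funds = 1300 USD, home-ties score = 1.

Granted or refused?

Atomic conditions:
  biometrics captured: no → false
  demonstrated funds < 228126 USD: 1300 < 228126 is true
  stated purpose ∈ {business, study, tourism}: business is in the set → true
  invitation letter provided: no → false
  passport validity remaining > 33 months: 77 > 33 is true
  interview score > 4: 2 > 4 is false
  home-ties score > 3: 1 > 3 is false
  home-ties score < 8: 1 < 8 is true
  intended stay ≥ 589 days: 248 ≥ 589 is false
  home-ties score ≤ 5: 1 ≤ 5 is true
  NOT prior overstay on record: yes → false
Combine:
[1.1] false OR true = true
[1.2] true OR false = true
[1.3] true OR false = true
[1] true AND true AND true = true
[2.1.1.1] false AND true = false
[2.1.1] NOT false = true
[2.1.2.1] false AND true = false
[2.1.2] NOT false = true
[2.1.3] NOT false = true
[2.1] true AND true AND true = true
[2] NOT true = false
[root] true → false = false
Overall: false → refused

Refused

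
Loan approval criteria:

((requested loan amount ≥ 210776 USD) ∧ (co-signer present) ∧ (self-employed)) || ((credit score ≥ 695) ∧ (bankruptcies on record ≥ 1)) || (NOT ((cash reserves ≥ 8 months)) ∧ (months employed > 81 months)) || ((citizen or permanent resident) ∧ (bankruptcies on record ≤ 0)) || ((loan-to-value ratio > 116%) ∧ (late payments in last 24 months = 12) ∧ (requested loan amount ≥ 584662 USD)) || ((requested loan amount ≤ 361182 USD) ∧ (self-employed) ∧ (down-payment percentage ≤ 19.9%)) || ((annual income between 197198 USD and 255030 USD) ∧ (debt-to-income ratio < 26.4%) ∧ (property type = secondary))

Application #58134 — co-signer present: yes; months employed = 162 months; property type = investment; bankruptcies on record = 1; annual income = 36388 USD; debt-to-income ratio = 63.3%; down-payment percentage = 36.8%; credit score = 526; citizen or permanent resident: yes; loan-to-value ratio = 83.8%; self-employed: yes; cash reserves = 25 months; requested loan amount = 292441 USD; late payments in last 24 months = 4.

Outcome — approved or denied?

Approved

Atomic conditions:
  requested loan amount ≥ 210776 USD: 292441 ≥ 210776 is true
  co-signer present: yes → true
  self-employed: yes → true
  credit score ≥ 695: 526 ≥ 695 is false
  bankruptcies on record ≥ 1: 1 ≥ 1 is true
  cash reserves ≥ 8 months: 25 ≥ 8 is true
  months employed > 81 months: 162 > 81 is true
  citizen or permanent resident: yes → true
  bankruptcies on record ≤ 0: 1 ≤ 0 is false
  loan-to-value ratio > 116%: 83.8 > 116 is false
  late payments in last 24 months = 12: 4 == 12 is false
  requested loan amount ≥ 584662 USD: 292441 ≥ 584662 is false
  requested loan amount ≤ 361182 USD: 292441 ≤ 361182 is true
  down-payment percentage ≤ 19.9%: 36.8 ≤ 19.9 is false
  annual income between 197198 USD and 255030 USD: 36388 in [197198, 255030] is false
  debt-to-income ratio < 26.4%: 63.3 < 26.4 is false
  property type = secondary: investment == secondary is false
Combine:
[1] true AND true AND true = true
[2] false AND true = false
[3.1] NOT true = false
[3] false AND true = false
[4] true AND false = false
[5] false AND false AND false = false
[6] true AND true AND false = false
[7] false AND false AND false = false
[root] true OR false OR false OR false OR false OR false OR false = true
Overall: true → approved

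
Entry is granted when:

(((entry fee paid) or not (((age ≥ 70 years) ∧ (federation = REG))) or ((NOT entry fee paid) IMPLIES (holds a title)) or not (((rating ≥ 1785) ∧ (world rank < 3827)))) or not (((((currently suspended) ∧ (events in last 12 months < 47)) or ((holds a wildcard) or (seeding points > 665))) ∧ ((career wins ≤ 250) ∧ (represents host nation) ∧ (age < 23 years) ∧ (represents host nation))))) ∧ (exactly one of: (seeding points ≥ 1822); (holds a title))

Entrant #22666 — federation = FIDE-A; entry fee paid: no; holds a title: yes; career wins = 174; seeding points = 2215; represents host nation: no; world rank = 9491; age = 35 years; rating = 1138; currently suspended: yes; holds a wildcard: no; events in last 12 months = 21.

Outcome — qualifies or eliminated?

Eliminated

Atomic conditions:
  entry fee paid: no → false
  age ≥ 70 years: 35 ≥ 70 is false
  federation = REG: FIDE-A == REG is false
  NOT entry fee paid: no → true
  holds a title: yes → true
  rating ≥ 1785: 1138 ≥ 1785 is false
  world rank < 3827: 9491 < 3827 is false
  currently suspended: yes → true
  events in last 12 months < 47: 21 < 47 is true
  holds a wildcard: no → false
  seeding points > 665: 2215 > 665 is true
  career wins ≤ 250: 174 ≤ 250 is true
  represents host nation: no → false
  age < 23 years: 35 < 23 is false
  seeding points ≥ 1822: 2215 ≥ 1822 is true
Combine:
[1.1.2.1] false AND false = false
[1.1.2] NOT false = true
[1.1.3] true → true = true
[1.1.4.1] false AND false = false
[1.1.4] NOT false = true
[1.1] false OR true OR true OR true = true
[1.2.1.1.1] true AND true = true
[1.2.1.1.2] false OR true = true
[1.2.1.1] true OR true = true
[1.2.1.2] true AND false AND false AND false = false
[1.2.1] true AND false = false
[1.2] NOT false = true
[1] true OR true = true
[2] exactly-one(true, true) = false
[root] true AND false = false
Overall: false → eliminated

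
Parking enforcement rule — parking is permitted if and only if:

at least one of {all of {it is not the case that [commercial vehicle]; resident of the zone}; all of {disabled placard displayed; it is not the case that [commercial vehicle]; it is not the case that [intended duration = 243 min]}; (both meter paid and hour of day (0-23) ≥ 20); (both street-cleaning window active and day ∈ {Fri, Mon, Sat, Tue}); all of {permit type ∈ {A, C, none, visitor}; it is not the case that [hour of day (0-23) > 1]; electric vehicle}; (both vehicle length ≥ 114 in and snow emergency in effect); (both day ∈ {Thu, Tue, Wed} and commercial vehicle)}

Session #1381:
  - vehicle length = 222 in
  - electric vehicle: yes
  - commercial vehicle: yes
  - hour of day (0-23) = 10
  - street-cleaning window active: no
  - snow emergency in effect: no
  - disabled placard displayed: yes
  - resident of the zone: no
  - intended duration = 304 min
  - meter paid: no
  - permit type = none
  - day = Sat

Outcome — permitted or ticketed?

Ticketed

Atomic conditions:
  commercial vehicle: yes → true
  resident of the zone: no → false
  disabled placard displayed: yes → true
  intended duration = 243 min: 304 == 243 is false
  meter paid: no → false
  hour of day (0-23) ≥ 20: 10 ≥ 20 is false
  street-cleaning window active: no → false
  day ∈ {Fri, Mon, Sat, Tue}: Sat is in the set → true
  permit type ∈ {A, C, none, visitor}: none is in the set → true
  hour of day (0-23) > 1: 10 > 1 is true
  electric vehicle: yes → true
  vehicle length ≥ 114 in: 222 ≥ 114 is true
  snow emergency in effect: no → false
  day ∈ {Thu, Tue, Wed}: Sat is not in the set → false
Combine:
[1.1] NOT true = false
[1] false AND false = false
[2.2] NOT true = false
[2.3] NOT false = true
[2] true AND false AND true = false
[3] false AND false = false
[4] false AND true = false
[5.2] NOT true = false
[5] true AND false AND true = false
[6] true AND false = false
[7] false AND true = false
[root] false OR false OR false OR false OR false OR false OR false = false
Overall: false → ticketed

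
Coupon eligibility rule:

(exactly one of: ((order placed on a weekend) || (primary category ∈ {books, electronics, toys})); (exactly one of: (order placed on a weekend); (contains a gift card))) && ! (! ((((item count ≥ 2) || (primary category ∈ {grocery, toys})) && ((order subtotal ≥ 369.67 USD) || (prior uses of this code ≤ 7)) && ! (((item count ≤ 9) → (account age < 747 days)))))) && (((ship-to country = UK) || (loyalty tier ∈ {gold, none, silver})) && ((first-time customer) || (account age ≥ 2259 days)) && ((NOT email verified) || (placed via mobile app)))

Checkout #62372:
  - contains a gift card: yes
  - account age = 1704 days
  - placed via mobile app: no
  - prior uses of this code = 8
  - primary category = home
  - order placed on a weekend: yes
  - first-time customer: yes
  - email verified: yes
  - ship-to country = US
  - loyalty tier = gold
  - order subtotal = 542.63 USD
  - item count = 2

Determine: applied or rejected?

Rejected

Atomic conditions:
  order placed on a weekend: yes → true
  primary category ∈ {books, electronics, toys}: home is not in the set → false
  contains a gift card: yes → true
  item count ≥ 2: 2 ≥ 2 is true
  primary category ∈ {grocery, toys}: home is not in the set → false
  order subtotal ≥ 369.67 USD: 542.63 ≥ 369.67 is true
  prior uses of this code ≤ 7: 8 ≤ 7 is false
  item count ≤ 9: 2 ≤ 9 is true
  account age < 747 days: 1704 < 747 is false
  ship-to country = UK: US == UK is false
  loyalty tier ∈ {gold, none, silver}: gold is in the set → true
  first-time customer: yes → true
  account age ≥ 2259 days: 1704 ≥ 2259 is false
  NOT email verified: yes → false
  placed via mobile app: no → false
Combine:
[1.1] true OR false = true
[1.2] exactly-one(true, true) = false
[1] exactly-one(true, false) = true
[2.1.1.1] true OR false = true
[2.1.1.2] true OR false = true
[2.1.1.3.1] true → false = false
[2.1.1.3] NOT false = true
[2.1.1] true AND true AND true = true
[2.1] NOT true = false
[2] NOT false = true
[3.1] false OR true = true
[3.2] true OR false = true
[3.3] false OR false = false
[3] true AND true AND false = false
[root] true AND true AND false = false
Overall: false → rejected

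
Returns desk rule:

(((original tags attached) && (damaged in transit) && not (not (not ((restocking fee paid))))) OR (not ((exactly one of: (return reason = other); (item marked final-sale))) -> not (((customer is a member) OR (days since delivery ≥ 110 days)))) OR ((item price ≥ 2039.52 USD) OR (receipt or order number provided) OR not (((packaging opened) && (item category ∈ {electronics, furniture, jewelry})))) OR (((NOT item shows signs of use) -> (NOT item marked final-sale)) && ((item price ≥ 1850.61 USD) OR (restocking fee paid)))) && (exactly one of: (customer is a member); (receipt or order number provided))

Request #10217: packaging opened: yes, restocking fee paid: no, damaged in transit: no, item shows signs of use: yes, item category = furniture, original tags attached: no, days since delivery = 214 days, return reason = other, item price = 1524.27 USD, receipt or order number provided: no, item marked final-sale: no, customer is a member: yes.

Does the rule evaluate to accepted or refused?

Accepted

Atomic conditions:
  original tags attached: no → false
  damaged in transit: no → false
  restocking fee paid: no → false
  return reason = other: other == other is true
  item marked final-sale: no → false
  customer is a member: yes → true
  days since delivery ≥ 110 days: 214 ≥ 110 is true
  item price ≥ 2039.52 USD: 1524.27 ≥ 2039.52 is false
  receipt or order number provided: no → false
  packaging opened: yes → true
  item category ∈ {electronics, furniture, jewelry}: furniture is in the set → true
  NOT item shows signs of use: yes → false
  NOT item marked final-sale: no → true
  item price ≥ 1850.61 USD: 1524.27 ≥ 1850.61 is false
Combine:
[1.1.3.1.1] NOT false = true
[1.1.3.1] NOT true = false
[1.1.3] NOT false = true
[1.1] false AND false AND true = false
[1.2.1.1] exactly-one(true, false) = true
[1.2.1] NOT true = false
[1.2.2.1] true OR true = true
[1.2.2] NOT true = false
[1.2] false → false (antecedent false ⇒ implication holds) = true
[1.3.3.1] true AND true = true
[1.3.3] NOT true = false
[1.3] false OR false OR false = false
[1.4.1] false → true (antecedent false ⇒ implication holds) = true
[1.4.2] false OR false = false
[1.4] true AND false = false
[1] false OR true OR false OR false = true
[2] exactly-one(true, false) = true
[root] true AND true = true
Overall: true → accepted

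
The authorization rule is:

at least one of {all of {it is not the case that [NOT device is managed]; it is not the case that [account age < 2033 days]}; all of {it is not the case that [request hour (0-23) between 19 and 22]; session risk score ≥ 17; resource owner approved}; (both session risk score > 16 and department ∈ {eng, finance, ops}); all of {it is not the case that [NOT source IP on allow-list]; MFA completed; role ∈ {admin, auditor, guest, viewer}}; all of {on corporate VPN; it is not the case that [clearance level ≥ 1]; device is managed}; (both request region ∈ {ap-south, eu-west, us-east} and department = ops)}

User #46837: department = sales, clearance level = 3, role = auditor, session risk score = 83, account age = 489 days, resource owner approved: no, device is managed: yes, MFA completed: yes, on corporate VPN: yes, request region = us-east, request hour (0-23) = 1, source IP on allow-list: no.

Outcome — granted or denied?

Atomic conditions:
  NOT device is managed: yes → false
  account age < 2033 days: 489 < 2033 is true
  request hour (0-23) between 19 and 22: 1 in [19, 22] is false
  session risk score ≥ 17: 83 ≥ 17 is true
  resource owner approved: no → false
  session risk score > 16: 83 > 16 is true
  department ∈ {eng, finance, ops}: sales is not in the set → false
  NOT source IP on allow-list: no → true
  MFA completed: yes → true
  role ∈ {admin, auditor, guest, viewer}: auditor is in the set → true
  on corporate VPN: yes → true
  clearance level ≥ 1: 3 ≥ 1 is true
  device is managed: yes → true
  request region ∈ {ap-south, eu-west, us-east}: us-east is in the set → true
  department = ops: sales == ops is false
Combine:
[1.1] NOT false = true
[1.2] NOT true = false
[1] true AND false = false
[2.1] NOT false = true
[2] true AND true AND false = false
[3] true AND false = false
[4.1] NOT true = false
[4] false AND true AND true = false
[5.2] NOT true = false
[5] true AND false AND true = false
[6] true AND false = false
[root] false OR false OR false OR false OR false OR false = false
Overall: false → denied

Denied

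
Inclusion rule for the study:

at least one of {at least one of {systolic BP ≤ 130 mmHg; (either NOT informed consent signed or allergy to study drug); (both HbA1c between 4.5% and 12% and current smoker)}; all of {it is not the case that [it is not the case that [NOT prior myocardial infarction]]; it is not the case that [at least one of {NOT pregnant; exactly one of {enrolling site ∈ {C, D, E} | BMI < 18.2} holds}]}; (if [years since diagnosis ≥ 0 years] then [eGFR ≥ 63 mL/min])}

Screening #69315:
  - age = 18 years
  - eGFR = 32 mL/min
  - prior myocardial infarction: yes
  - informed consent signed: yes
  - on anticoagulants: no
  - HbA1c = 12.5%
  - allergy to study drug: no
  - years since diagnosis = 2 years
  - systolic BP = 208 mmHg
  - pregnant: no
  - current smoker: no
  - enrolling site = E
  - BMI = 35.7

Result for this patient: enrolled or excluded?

Excluded

Atomic conditions:
  systolic BP ≤ 130 mmHg: 208 ≤ 130 is false
  NOT informed consent signed: yes → false
  allergy to study drug: no → false
  HbA1c between 4.5% and 12%: 12.5 in [4.5, 12] is false
  current smoker: no → false
  NOT prior myocardial infarction: yes → false
  NOT pregnant: no → true
  enrolling site ∈ {C, D, E}: E is in the set → true
  BMI < 18.2: 35.7 < 18.2 is false
  years since diagnosis ≥ 0 years: 2 ≥ 0 is true
  eGFR ≥ 63 mL/min: 32 ≥ 63 is false
Combine:
[1.2] false OR false = false
[1.3] false AND false = false
[1] false OR false OR false = false
[2.1.1] NOT false = true
[2.1] NOT true = false
[2.2.1.2] exactly-one(true, false) = true
[2.2.1] true OR true = true
[2.2] NOT true = false
[2] false AND false = false
[3] true → false = false
[root] false OR false OR false = false
Overall: false → excluded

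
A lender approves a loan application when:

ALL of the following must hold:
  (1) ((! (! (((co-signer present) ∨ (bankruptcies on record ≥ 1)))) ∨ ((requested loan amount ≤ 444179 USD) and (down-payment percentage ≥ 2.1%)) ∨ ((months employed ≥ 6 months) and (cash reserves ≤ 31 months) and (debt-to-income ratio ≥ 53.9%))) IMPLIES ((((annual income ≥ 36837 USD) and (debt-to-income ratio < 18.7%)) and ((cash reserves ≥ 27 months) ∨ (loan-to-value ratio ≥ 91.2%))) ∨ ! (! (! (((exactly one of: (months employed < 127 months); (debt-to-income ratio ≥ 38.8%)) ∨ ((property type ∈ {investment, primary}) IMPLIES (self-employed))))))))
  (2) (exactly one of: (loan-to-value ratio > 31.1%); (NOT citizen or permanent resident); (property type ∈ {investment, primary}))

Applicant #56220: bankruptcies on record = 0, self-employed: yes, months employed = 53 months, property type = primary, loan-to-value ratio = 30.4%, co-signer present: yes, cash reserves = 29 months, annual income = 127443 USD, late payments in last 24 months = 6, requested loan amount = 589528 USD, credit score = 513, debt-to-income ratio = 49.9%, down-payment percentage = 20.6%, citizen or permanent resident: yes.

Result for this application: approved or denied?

Denied

Atomic conditions:
  co-signer present: yes → true
  bankruptcies on record ≥ 1: 0 ≥ 1 is false
  requested loan amount ≤ 444179 USD: 589528 ≤ 444179 is false
  down-payment percentage ≥ 2.1%: 20.6 ≥ 2.1 is true
  months employed ≥ 6 months: 53 ≥ 6 is true
  cash reserves ≤ 31 months: 29 ≤ 31 is true
  debt-to-income ratio ≥ 53.9%: 49.9 ≥ 53.9 is false
  annual income ≥ 36837 USD: 127443 ≥ 36837 is true
  debt-to-income ratio < 18.7%: 49.9 < 18.7 is false
  cash reserves ≥ 27 months: 29 ≥ 27 is true
  loan-to-value ratio ≥ 91.2%: 30.4 ≥ 91.2 is false
  months employed < 127 months: 53 < 127 is true
  debt-to-income ratio ≥ 38.8%: 49.9 ≥ 38.8 is true
  property type ∈ {investment, primary}: primary is in the set → true
  self-employed: yes → true
  loan-to-value ratio > 31.1%: 30.4 > 31.1 is false
  NOT citizen or permanent resident: yes → false
Combine:
[1.1.1.1.1] true OR false = true
[1.1.1.1] NOT true = false
[1.1.1] NOT false = true
[1.1.2] false AND true = false
[1.1.3] true AND true AND false = false
[1.1] true OR false OR false = true
[1.2.1.1] true AND false = false
[1.2.1.2] true OR false = true
[1.2.1] false AND true = false
[1.2.2.1.1.1.1] exactly-one(true, true) = false
[1.2.2.1.1.1.2] true → true = true
[1.2.2.1.1.1] false OR true = true
[1.2.2.1.1] NOT true = false
[1.2.2.1] NOT false = true
[1.2.2] NOT true = false
[1.2] false OR false = false
[1] true → false = false
[2] exactly-one(false, false, true) = true
[root] false AND true = false
Overall: false → denied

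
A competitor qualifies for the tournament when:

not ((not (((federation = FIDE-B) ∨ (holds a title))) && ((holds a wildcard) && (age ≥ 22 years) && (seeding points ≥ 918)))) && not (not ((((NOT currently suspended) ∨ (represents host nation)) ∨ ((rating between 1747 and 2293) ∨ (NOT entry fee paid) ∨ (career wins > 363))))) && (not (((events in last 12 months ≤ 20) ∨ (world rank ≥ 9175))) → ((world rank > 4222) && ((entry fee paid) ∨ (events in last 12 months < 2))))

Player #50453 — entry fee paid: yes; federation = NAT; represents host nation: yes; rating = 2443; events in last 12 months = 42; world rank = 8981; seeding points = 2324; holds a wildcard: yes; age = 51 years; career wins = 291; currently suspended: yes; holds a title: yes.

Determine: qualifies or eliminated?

Qualifies

Atomic conditions:
  federation = FIDE-B: NAT == FIDE-B is false
  holds a title: yes → true
  holds a wildcard: yes → true
  age ≥ 22 years: 51 ≥ 22 is true
  seeding points ≥ 918: 2324 ≥ 918 is true
  NOT currently suspended: yes → false
  represents host nation: yes → true
  rating between 1747 and 2293: 2443 in [1747, 2293] is false
  NOT entry fee paid: yes → false
  career wins > 363: 291 > 363 is false
  events in last 12 months ≤ 20: 42 ≤ 20 is false
  world rank ≥ 9175: 8981 ≥ 9175 is false
  world rank > 4222: 8981 > 4222 is true
  entry fee paid: yes → true
  events in last 12 months < 2: 42 < 2 is false
Combine:
[1.1.1.1] false OR true = true
[1.1.1] NOT true = false
[1.1.2] true AND true AND true = true
[1.1] false AND true = false
[1] NOT false = true
[2.1.1.1] false OR true = true
[2.1.1.2] false OR false OR false = false
[2.1.1] true OR false = true
[2.1] NOT true = false
[2] NOT false = true
[3.1.1] false OR false = false
[3.1] NOT false = true
[3.2.2] true OR false = true
[3.2] true AND true = true
[3] true → true = true
[root] true AND true AND true = true
Overall: true → qualifies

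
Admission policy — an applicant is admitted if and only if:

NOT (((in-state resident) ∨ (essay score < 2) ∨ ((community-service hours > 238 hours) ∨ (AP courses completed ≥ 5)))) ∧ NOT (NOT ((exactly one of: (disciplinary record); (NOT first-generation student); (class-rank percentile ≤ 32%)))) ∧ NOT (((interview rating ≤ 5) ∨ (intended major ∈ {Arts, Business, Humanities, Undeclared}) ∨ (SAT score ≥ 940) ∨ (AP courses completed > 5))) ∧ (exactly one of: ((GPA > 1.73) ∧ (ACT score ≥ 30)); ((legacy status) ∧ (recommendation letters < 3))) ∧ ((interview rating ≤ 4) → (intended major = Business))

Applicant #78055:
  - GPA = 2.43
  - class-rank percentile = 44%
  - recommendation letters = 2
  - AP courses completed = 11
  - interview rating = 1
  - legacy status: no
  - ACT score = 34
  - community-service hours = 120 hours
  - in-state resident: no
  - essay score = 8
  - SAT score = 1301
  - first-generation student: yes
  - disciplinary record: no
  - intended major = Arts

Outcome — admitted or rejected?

Rejected

Atomic conditions:
  in-state resident: no → false
  essay score < 2: 8 < 2 is false
  community-service hours > 238 hours: 120 > 238 is false
  AP courses completed ≥ 5: 11 ≥ 5 is true
  disciplinary record: no → false
  NOT first-generation student: yes → false
  class-rank percentile ≤ 32%: 44 ≤ 32 is false
  interview rating ≤ 5: 1 ≤ 5 is true
  intended major ∈ {Arts, Business, Humanities, Undeclared}: Arts is in the set → true
  SAT score ≥ 940: 1301 ≥ 940 is true
  AP courses completed > 5: 11 > 5 is true
  GPA > 1.73: 2.43 > 1.73 is true
  ACT score ≥ 30: 34 ≥ 30 is true
  legacy status: no → false
  recommendation letters < 3: 2 < 3 is true
  interview rating ≤ 4: 1 ≤ 4 is true
  intended major = Business: Arts == Business is false
Combine:
[1.1.3] false OR true = true
[1.1] false OR false OR true = true
[1] NOT true = false
[2.1.1] exactly-one(false, false, false) = false
[2.1] NOT false = true
[2] NOT true = false
[3.1] true OR true OR true OR true = true
[3] NOT true = false
[4.1] true AND true = true
[4.2] false AND true = false
[4] exactly-one(true, false) = true
[5] true → false = false
[root] false AND false AND false AND true AND false = false
Overall: false → rejected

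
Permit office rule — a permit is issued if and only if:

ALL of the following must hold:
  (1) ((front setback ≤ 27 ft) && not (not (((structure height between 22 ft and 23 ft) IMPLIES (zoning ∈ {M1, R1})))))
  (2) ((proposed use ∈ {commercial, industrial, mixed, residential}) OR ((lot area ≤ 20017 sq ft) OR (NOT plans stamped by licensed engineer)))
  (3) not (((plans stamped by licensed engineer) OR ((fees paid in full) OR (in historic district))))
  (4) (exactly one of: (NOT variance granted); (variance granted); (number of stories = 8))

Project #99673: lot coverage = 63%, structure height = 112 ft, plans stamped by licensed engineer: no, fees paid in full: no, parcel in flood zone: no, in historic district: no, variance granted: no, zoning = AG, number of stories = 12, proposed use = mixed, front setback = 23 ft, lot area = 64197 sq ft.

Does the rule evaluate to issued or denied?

Atomic conditions:
  front setback ≤ 27 ft: 23 ≤ 27 is true
  structure height between 22 ft and 23 ft: 112 in [22, 23] is false
  zoning ∈ {M1, R1}: AG is not in the set → false
  proposed use ∈ {commercial, industrial, mixed, residential}: mixed is in the set → true
  lot area ≤ 20017 sq ft: 64197 ≤ 20017 is false
  NOT plans stamped by licensed engineer: no → true
  plans stamped by licensed engineer: no → false
  fees paid in full: no → false
  in historic district: no → false
  NOT variance granted: no → true
  variance granted: no → false
  number of stories = 8: 12 == 8 is false
Combine:
[1.2.1.1] false → false (antecedent false ⇒ implication holds) = true
[1.2.1] NOT true = false
[1.2] NOT false = true
[1] true AND true = true
[2.2] false OR true = true
[2] true OR true = true
[3.1.2] false OR false = false
[3.1] false OR false = false
[3] NOT false = true
[4] exactly-one(true, false, false) = true
[root] true AND true AND true AND true = true
Overall: true → issued

Issued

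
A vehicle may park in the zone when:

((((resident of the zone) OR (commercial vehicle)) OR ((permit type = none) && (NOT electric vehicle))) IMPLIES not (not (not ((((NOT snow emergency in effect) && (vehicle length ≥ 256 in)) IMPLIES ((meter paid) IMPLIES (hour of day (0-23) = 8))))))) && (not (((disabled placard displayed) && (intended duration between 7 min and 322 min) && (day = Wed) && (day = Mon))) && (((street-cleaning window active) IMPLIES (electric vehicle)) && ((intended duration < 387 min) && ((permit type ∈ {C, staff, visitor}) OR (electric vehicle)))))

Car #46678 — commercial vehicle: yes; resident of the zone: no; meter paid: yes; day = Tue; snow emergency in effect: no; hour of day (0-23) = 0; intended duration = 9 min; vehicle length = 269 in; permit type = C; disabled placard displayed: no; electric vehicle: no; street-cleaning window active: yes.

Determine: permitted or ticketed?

Ticketed

Atomic conditions:
  resident of the zone: no → false
  commercial vehicle: yes → true
  permit type = none: C == none is false
  NOT electric vehicle: no → true
  NOT snow emergency in effect: no → true
  vehicle length ≥ 256 in: 269 ≥ 256 is true
  meter paid: yes → true
  hour of day (0-23) = 8: 0 == 8 is false
  disabled placard displayed: no → false
  intended duration between 7 min and 322 min: 9 in [7, 322] is true
  day = Wed: Tue == Wed is false
  day = Mon: Tue == Mon is false
  street-cleaning window active: yes → true
  electric vehicle: no → false
  intended duration < 387 min: 9 < 387 is true
  permit type ∈ {C, staff, visitor}: C is in the set → true
Combine:
[1.1.1] false OR true = true
[1.1.2] false AND true = false
[1.1] true OR false = true
[1.2.1.1.1.1] true AND true = true
[1.2.1.1.1.2] true → false = false
[1.2.1.1.1] true → false = false
[1.2.1.1] NOT false = true
[1.2.1] NOT true = false
[1.2] NOT false = true
[1] true → true = true
[2.1.1] false AND true AND false AND false = false
[2.1] NOT false = true
[2.2.1] true → false = false
[2.2.2.2] true OR false = true
[2.2.2] true AND true = true
[2.2] false AND true = false
[2] true AND false = false
[root] true AND false = false
Overall: false → ticketed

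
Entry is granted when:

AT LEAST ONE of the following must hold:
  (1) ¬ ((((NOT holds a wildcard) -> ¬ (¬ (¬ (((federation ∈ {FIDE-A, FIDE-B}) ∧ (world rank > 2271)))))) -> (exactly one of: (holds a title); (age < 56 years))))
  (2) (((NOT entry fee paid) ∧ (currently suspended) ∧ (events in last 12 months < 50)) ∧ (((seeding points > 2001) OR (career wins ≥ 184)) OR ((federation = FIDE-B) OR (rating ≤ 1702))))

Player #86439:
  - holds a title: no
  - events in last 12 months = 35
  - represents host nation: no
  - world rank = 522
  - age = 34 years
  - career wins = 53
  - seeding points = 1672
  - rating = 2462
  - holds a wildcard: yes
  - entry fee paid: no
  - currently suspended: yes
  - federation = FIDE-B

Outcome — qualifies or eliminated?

Qualifies

Atomic conditions:
  NOT holds a wildcard: yes → false
  federation ∈ {FIDE-A, FIDE-B}: FIDE-B is in the set → true
  world rank > 2271: 522 > 2271 is false
  holds a title: no → false
  age < 56 years: 34 < 56 is true
  NOT entry fee paid: no → true
  currently suspended: yes → true
  events in last 12 months < 50: 35 < 50 is true
  seeding points > 2001: 1672 > 2001 is false
  career wins ≥ 184: 53 ≥ 184 is false
  federation = FIDE-B: FIDE-B == FIDE-B is true
  rating ≤ 1702: 2462 ≤ 1702 is false
Combine:
[1.1.1.2.1.1.1] true AND false = false
[1.1.1.2.1.1] NOT false = true
[1.1.1.2.1] NOT true = false
[1.1.1.2] NOT false = true
[1.1.1] false → true (antecedent false ⇒ implication holds) = true
[1.1.2] exactly-one(false, true) = true
[1.1] true → true = true
[1] NOT true = false
[2.1] true AND true AND true = true
[2.2.1] false OR false = false
[2.2.2] true OR false = true
[2.2] false OR true = true
[2] true AND true = true
[root] false OR true = true
Overall: true → qualifies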